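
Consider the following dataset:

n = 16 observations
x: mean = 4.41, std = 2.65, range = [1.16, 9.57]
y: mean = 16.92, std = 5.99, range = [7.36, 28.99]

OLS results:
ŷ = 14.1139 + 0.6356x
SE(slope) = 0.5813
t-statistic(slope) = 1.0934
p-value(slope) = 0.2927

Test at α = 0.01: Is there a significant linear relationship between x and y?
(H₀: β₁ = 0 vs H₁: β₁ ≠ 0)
Since p-value = 0.2927 ≥ α = 0.01, fail to reject H₀ — the slope is not significantly different from 0.

Hypothesis test for the slope coefficient:

H₀: β₁ = 0 (no linear relationship)
H₁: β₁ ≠ 0 (linear relationship exists)

Test statistic: t = β̂₁ / SE(β̂₁) = 0.6356 / 0.5813 = 1.0934

The p-value (0.2927) is the probability, under H₀, of a t-statistic at least as extreme as |t| = 1.0934 (two-sided, df = n − 2 = 14).

Decision rule: reject H₀ if p-value < α.
p-value = 0.2927 ≥ α = 0.01 → fail to reject H₀.

There is not sufficient evidence at the 1% significance level to conclude that a linear relationship exists between x and y.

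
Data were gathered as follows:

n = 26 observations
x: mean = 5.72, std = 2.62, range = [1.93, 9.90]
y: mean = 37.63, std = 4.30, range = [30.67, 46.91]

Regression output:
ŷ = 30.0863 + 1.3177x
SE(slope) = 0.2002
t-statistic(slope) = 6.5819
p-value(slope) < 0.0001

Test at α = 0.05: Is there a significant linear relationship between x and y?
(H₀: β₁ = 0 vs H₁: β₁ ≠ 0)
Reject H₀: p-value < 0.0001 < α = 0.05. The linear relationship is significant at the 5% level.

Hypothesis test for the slope coefficient:

H₀: β₁ = 0 (no linear relationship)
H₁: β₁ ≠ 0 (linear relationship exists)

Test statistic: t = β̂₁ / SE(β̂₁) = 1.3177 / 0.2002 = 6.5819

With df = 24, the two-sided p-value for |t| = 6.5819 is <0.0001.

Decision rule: reject H₀ if p-value < α.
p-value < 0.0001 < α = 0.05 → reject H₀.

There is sufficient evidence at the 5% significance level to conclude that a linear relationship exists between x and y.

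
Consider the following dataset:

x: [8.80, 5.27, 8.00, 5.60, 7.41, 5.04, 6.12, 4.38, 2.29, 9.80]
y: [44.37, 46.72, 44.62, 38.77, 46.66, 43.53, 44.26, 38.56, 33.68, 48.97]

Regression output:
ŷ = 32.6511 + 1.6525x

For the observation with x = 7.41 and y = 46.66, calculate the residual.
Residual = 1.7639

The residual is the difference between the actual value and the predicted value:

Residual = y - ŷ

Step 1: Calculate predicted value
ŷ = 32.6511 + 1.6525 × 7.41
ŷ = 44.8961

Step 2: Calculate residual
Residual = 46.66 - 44.8961
Residual = 1.7639

The residual is positive, so the observed y = 46.66 sits above the regression line (the line underestimates it by 1.7639).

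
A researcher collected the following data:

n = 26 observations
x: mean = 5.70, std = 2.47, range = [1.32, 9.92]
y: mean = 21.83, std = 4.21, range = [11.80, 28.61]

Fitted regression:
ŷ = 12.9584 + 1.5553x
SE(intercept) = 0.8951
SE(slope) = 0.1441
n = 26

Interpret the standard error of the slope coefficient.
SE(slope) = 0.1441 measures the uncertainty in the estimated slope. The coefficient is estimated precisely (SE/|β̂₁| = 9.3%).

SE(β̂₁) = 0.1441 says: if we drew many samples of n = 26 from the same population and refit each time, the fitted slopes would scatter with a standard deviation of roughly 0.1441 around the true β₁.

Relative precision:
- SE / |β̂₁| = 0.1441 / 1.5553 = 9.3%
- Rule of thumb (under 20%: precise; 20% to under 50%: moderately precise; 50% or more: imprecise) → precise

Rough 95% range (±2 SE): 1.5553 ± 0.2882 → (1.2671, 1.8435).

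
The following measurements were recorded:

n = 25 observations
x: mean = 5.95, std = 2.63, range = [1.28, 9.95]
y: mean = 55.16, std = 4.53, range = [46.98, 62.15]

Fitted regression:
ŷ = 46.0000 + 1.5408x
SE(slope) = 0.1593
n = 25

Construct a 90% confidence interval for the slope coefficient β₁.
The 90% CI for β₁ is (1.2678, 1.8138)

Confidence interval for the slope:

The 90% CI for β₁ is: β̂₁ ± t*(α/2, n-2) × SE(β̂₁)

Step 1: Find critical t-value
- Confidence level = 0.9
- Degrees of freedom = n - 2 = 25 - 2 = 23
- t*(α/2, 23) = 1.7139

Step 2: Calculate margin of error
Margin = 1.7139 × 0.1593 = 0.2730

Step 3: Construct interval
CI = 1.5408 ± 0.2730
CI = (1.2678, 1.8138)

Interpretation: We are 90% confident that the true slope β₁ lies between 1.2678 and 1.8138.
Both endpoints are positive, so the data support a genuinely positive slope at this confidence level.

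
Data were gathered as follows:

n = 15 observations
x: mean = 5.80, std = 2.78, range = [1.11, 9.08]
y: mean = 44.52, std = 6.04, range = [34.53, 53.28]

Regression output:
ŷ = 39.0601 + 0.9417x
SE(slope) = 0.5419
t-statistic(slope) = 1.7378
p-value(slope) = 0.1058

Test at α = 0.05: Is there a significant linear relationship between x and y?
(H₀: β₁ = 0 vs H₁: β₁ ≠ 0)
p-value = 0.1058 ≥ α = 0.05, so we fail to reject H₀. The relationship is not significant.

Hypothesis test for the slope coefficient:

H₀: β₁ = 0 (no linear relationship)
H₁: β₁ ≠ 0 (linear relationship exists)

Test statistic: t = β̂₁ / SE(β̂₁) = 0.9417 / 0.5419 = 1.7378

With df = 13, the two-sided p-value for |t| = 1.7378 is 0.1058.

Decision rule: reject H₀ if p-value < α.
p-value = 0.1058 ≥ α = 0.05 → fail to reject H₀.

Conclusion: the linear association between x and y is not significant at the 5% level.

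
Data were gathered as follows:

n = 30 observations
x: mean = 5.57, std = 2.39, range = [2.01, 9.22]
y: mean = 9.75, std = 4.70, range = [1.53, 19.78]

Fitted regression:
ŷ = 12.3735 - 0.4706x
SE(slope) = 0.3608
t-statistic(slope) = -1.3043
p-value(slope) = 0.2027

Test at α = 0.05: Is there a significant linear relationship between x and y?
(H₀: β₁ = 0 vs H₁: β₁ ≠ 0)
p-value = 0.2027 ≥ α = 0.05, so we fail to reject H₀. The relationship is not significant.

Hypothesis test for the slope coefficient:

H₀: β₁ = 0 (no linear relationship)
H₁: β₁ ≠ 0 (linear relationship exists)

Test statistic: t = β̂₁ / SE(β̂₁) = -0.4706 / 0.3608 = -1.3043

The p-value (0.2027) is the probability, under H₀, of a t-statistic at least as extreme as |t| = 1.3043 (two-sided, df = n − 2 = 28).

Decision rule: reject H₀ if p-value < α.
p-value = 0.2027 ≥ α = 0.05 → fail to reject H₀.

There is not sufficient evidence at the 5% significance level to conclude that a linear relationship exists between x and y.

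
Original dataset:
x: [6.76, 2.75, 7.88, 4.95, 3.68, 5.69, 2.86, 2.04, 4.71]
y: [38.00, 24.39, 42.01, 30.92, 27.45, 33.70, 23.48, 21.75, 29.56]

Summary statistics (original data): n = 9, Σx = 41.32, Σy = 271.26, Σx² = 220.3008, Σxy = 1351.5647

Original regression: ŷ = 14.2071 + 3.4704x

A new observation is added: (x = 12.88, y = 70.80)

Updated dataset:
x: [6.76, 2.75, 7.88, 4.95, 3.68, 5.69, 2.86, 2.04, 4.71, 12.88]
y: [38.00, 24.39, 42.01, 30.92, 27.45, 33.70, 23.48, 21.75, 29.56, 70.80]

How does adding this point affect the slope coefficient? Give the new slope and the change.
Adding the point moves β₁ from 3.4704 to 4.4304, i.e. it increases by 0.9600 (+27.7%).

The new point has HIGH LEVERAGE: x = 12.88 is far from the original mean x̄ = 41.32/9 ≈ 4.59 (original range [2.04, 7.88]).

Step 1: Update the sums with the new point (n goes from 9 to 10)
Σx  = 41.32 + 12.88 = 54.20
Σy  = 271.26 + 70.80 = 342.06
Σx² = 220.3008 + 12.88² = 220.3008 + 165.8944 = 386.1952
Σxy = 1351.5647 + 12.88×70.80 = 1351.5647 + 911.9040 = 2263.4687

Step 2: Recompute the slope with b₁ = (nΣxy − ΣxΣy) / (nΣx² − (Σx)²)
Numerator   = 10×2263.4687 − 54.20×342.06 = 22634.6870 − 18539.6520 = 4095.0350
Denominator = 10×386.1952 − 54.20² = 3861.9520 − 2937.6400 = 924.3120
b₁(new) = 4095.0350 / 924.3120 = 4.4304

(Same formula on the original sums: (9×1351.5647 − 41.32×271.26) / (9×220.3008 − 41.32²) = 955.6191 / 275.3648 = 3.4704, matching the given fit.)

Step 3: Change in slope
Δβ₁ = 4.4304 − 3.4704 = +0.9600
Relative change = +0.9600 / 3.4704 × 100% = +27.7%
→ the slope increases when the point is added.

Because the point sits above the extension of the original line at a high-leverage x, it tilts the fit up.
In practice: refit with and without it and report both if conclusions differ.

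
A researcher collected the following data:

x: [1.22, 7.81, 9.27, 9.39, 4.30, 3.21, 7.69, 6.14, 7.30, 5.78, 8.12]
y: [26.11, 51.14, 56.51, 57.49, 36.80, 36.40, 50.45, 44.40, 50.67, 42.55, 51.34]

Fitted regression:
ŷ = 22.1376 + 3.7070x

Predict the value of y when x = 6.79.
ŷ = 47.3081

Plug x = 6.79 into the fitted line:

ŷ = 22.1376 + 3.7070 × 6.79
ŷ = 22.1376 + 25.1705
ŷ = 47.3081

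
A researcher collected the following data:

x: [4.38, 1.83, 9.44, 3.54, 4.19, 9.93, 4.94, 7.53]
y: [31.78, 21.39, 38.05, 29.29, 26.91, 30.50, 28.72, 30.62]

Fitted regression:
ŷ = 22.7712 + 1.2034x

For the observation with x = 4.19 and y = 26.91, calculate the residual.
Residual = -0.9034

The residual is the difference between the actual value and the predicted value:

Residual = y - ŷ

Step 1: Calculate predicted value
ŷ = 22.7712 + 1.2034 × 4.19
ŷ = 27.8134

Step 2: Calculate residual
Residual = 26.91 - 27.8134
Residual = -0.9034

The residual is negative, so the observed y = 26.91 sits below the regression line (the line overestimates it by 0.9034).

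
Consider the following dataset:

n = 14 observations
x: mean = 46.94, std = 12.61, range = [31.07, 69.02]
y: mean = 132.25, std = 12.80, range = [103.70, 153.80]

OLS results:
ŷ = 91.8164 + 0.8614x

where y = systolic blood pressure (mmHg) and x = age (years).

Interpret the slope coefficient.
On average, blood pressure is about 0.8614 mmHg higher for every extra year of age.

β₁ = 0.8614 is the change in predicted blood pressure (mmHg) per additional year of age.

Interpretation:
- Age up by 1 year → predicted blood pressure increases by 0.8614 mmHg
- This is a linear approximation: the same per-unit change is assumed across the whole observed x range

(β₀ = 91.8164 is the fitted value at x = 0 and is not part of the slope interpretation.)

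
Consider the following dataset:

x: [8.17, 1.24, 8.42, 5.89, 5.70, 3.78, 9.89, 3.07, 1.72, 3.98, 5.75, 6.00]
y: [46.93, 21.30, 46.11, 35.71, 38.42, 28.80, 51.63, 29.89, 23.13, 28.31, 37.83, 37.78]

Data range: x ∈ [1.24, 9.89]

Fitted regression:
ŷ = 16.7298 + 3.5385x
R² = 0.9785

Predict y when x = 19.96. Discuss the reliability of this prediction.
ŷ = 87.3583, but this is extrapolation (above the data range [1.24, 9.89]) and may be unreliable.

Prediction calculation:
ŷ = 16.7298 + 3.5385 × 19.96
ŷ = 87.3583

Reliability:
- Data range: x ∈ [1.24, 9.89]
- Prediction point: x = 19.96 is 10.07 units above the observed range → this is EXTRAPOLATION, not interpolation

Why that matters here:
- The linear relationship may not hold outside the observed range
- The standard error of prediction grows with (x − x̄)², and x = 19.96 is far from x̄ = 5.30
- R² describes fit only over the sampled x values; it says nothing about behaviour beyond them

A defensible statement: 'if the linear trend continued to x = 19.96, y would be about 87.3583' — the premise is untested.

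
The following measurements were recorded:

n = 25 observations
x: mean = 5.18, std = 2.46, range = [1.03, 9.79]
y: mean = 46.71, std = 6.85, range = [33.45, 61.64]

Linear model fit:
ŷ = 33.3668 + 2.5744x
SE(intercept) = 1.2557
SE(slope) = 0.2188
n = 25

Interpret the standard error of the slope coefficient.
SE(slope) = 0.2188 measures the uncertainty in the estimated slope. The coefficient is estimated precisely (SE/|β̂₁| = 8.5%).

What SE measures:
- The standard error quantifies the sampling variability of the coefficient estimate
- It is the estimated standard deviation of β̂₁ across hypothetical repeated samples of the same size
- Smaller SE → more precise estimate

Relative precision:
- SE / |β̂₁| = 0.2188 / 2.5744 = 8.5%
- Rule of thumb (under 20%: precise; 20% to under 50%: moderately precise; 50% or more: imprecise) → precise

Link to the t-test: t = β̂₁ / SE(β̂₁) = 2.5744 / 0.2188 = 11.7660, the statistic for H₀: β₁ = 0.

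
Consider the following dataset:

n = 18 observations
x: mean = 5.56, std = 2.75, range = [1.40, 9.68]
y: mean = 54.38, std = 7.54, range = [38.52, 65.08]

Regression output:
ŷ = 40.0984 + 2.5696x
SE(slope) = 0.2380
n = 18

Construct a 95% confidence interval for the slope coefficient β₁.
The 95% CI for β₁ is (2.0651, 3.0741)

Confidence interval for the slope:

The 95% CI for β₁ is: β̂₁ ± t*(α/2, n-2) × SE(β̂₁)

Step 1: Find critical t-value
- Confidence level = 0.95
- Degrees of freedom = n - 2 = 18 - 2 = 16
- t*(α/2, 16) = 2.1199

Step 2: Calculate margin of error
Margin = 2.1199 × 0.2380 = 0.5045

Step 3: Construct interval
CI = 2.5696 ± 0.5045
CI = (2.0651, 3.0741)

Interpretation: each one-unit increase in x is associated with a change in mean y of between 2.0651 and 3.0741, with 95% confidence.
The interval does not include 0, suggesting a significant linear relationship.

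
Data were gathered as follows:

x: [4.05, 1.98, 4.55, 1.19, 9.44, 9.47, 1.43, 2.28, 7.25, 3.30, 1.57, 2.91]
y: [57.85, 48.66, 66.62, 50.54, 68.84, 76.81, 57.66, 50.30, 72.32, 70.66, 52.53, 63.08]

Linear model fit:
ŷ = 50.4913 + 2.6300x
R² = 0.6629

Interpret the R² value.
R² = 0.6629 means 66.29% of the variation in y is explained by the linear relationship with x. This indicates a moderate fit.

The coefficient of determination R² is the fraction of the total variation in y that the fitted line accounts for.

Here R² = 0.6629:
- Explained: 66.29% of the variation in y
- Unexplained (residual): 100% − 66.29% = 33.71%
- Rule of thumb (below 0.3 weak; 0.3 to below 0.7 moderate; 0.7 and above strong) → moderate

Note: R² never decreases when predictors are added, so it should not be used alone to compare models of different size.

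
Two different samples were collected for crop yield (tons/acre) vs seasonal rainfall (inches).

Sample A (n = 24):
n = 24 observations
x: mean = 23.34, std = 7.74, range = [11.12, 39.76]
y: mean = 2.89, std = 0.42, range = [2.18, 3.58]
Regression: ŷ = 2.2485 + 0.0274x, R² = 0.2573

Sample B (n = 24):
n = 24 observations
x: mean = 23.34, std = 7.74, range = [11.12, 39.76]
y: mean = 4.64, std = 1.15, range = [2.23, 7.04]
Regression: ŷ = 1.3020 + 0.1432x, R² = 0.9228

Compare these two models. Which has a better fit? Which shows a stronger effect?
Model B has the better fit (R² = 0.9228 vs 0.2573). Model B shows the stronger effect (|β₁| = 0.1432 vs 0.0274).

Model Comparison:

Which explains more variance? (R²)
- Model A: R² = 0.2573 → 25.73% of variance in crop yield explained
- Model B: R² = 0.9228 → 92.28% of variance in crop yield explained
- 0.9228 > 0.2573 → Model B has the better fit

Which has the larger per-inch effect? (|β₁|)
- Model A: β₁ = 0.0274 → predicted crop yield rises 0.0274 tons/acre per additional inch of rainfall
- Model B: β₁ = 0.1432 → predicted crop yield rises 0.1432 tons/acre per additional inch of rainfall
- |0.0274| < |0.1432| → Model B shows the stronger marginal effect

Note: The two samples could reflect different populations, time periods, or measurement quality.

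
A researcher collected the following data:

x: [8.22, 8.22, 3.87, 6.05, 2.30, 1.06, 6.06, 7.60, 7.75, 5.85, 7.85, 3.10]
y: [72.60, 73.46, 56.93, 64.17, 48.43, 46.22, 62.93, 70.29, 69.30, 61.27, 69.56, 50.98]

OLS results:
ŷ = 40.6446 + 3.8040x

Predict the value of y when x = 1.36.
ŷ = 45.8180

x = 1.36 lies inside the observed range [1.06, 8.22], so the fitted equation applies directly:

ŷ = 40.6446 + 3.8040 × 1.36
ŷ = 40.6446 + 5.1734
ŷ = 45.8180

This is the fitted mean response at that x — an individual observation would come with a wider prediction interval.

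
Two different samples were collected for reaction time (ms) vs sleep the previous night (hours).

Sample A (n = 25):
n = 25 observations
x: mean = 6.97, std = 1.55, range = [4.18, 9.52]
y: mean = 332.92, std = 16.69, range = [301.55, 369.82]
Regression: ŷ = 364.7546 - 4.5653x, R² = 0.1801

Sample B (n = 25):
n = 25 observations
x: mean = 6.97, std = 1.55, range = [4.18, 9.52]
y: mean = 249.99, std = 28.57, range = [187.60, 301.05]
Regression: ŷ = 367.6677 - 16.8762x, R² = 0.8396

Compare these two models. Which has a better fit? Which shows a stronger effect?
Model B has the better fit (R² = 0.8396 vs 0.1801). Model B shows the stronger effect (|β₁| = 16.8762 vs 4.5653).

Model Comparison:

Fit — compare R²:
- Model A: R² = 0.1801 → 18.01% of variance in reaction time explained
- Model B: R² = 0.8396 → 83.96% of variance in reaction time explained
- 0.8396 > 0.1801 → Model B has the better fit

Which has the larger per-hour effect? (|β₁|)
- Model A: β₁ = -4.5653 → predicted reaction time falls 4.5653 ms per additional hour of sleep
- Model B: β₁ = -16.8762 → predicted reaction time falls 16.8762 ms per additional hour of sleep
- |-4.5653| < |-16.8762| → Model B shows the stronger marginal effect

Note: A better fit (higher R²) doesn't necessarily mean a more important relationship.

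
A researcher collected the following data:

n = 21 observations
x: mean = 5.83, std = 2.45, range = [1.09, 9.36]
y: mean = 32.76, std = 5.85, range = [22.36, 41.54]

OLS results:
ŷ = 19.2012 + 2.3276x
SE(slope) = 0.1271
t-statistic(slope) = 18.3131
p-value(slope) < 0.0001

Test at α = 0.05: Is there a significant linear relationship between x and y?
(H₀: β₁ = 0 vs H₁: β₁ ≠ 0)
Reject H₀: p-value < 0.0001 < α = 0.05. The linear relationship is significant at the 5% level.

Hypothesis test for the slope coefficient:

H₀: β₁ = 0 (no linear relationship)
H₁: β₁ ≠ 0 (linear relationship exists)

Test statistic: t = β̂₁ / SE(β̂₁) = 2.3276 / 0.1271 = 18.3131

The p-value (<0.0001) is the probability, under H₀, of a t-statistic at least as extreme as |t| = 18.3131 (two-sided, df = n − 2 = 19).

Decision rule: reject H₀ if p-value < α.
p-value < 0.0001 < α = 0.05 → reject H₀.

Conclusion: the linear association between x and y is significant at the 5% level.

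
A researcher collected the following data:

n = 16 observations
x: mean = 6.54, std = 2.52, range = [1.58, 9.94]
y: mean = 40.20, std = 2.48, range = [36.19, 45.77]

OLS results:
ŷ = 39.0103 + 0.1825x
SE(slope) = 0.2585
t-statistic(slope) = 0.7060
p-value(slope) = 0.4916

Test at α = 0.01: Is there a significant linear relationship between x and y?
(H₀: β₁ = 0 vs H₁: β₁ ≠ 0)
Fail to reject H₀: p-value = 0.4916 ≥ α = 0.01. The linear relationship is not significant at the 1% level.

Hypothesis test for the slope coefficient:

H₀: β₁ = 0 (no linear relationship)
H₁: β₁ ≠ 0 (linear relationship exists)

Test statistic: t = β̂₁ / SE(β̂₁) = 0.1825 / 0.2585 = 0.7060

With df = 14, the two-sided p-value for |t| = 0.7060 is 0.4916.

Decision rule: reject H₀ if p-value < α.
p-value = 0.4916 ≥ α = 0.01 → fail to reject H₀.

Conclusion: the linear association between x and y is not significant at the 1% level.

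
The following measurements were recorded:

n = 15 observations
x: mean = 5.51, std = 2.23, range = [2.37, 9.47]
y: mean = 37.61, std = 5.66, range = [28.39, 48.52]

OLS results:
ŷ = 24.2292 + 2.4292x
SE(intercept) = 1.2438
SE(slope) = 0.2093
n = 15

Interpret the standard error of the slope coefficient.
The slope 2.4292 is pinned down to within about ±0.2093 (one SE) by these data — relative uncertainty 8.6%, i.e. precise.

SE(β̂₁) = s / √Sxx, where s is the residual standard deviation and Sxx = Σ(x − x̄)². It is the yardstick for how far β̂₁ = 2.4292 could plausibly be from the true slope.

Relative precision:
- SE / |β̂₁| = 0.2093 / 2.4292 = 8.6%
- Rule of thumb (under 20%: precise; 20% to under 50%: moderately precise; 50% or more: imprecise) → precise

Link to interval estimation: a confidence interval for β₁ is β̂₁ ± t* × 0.2093, so SE sets the half-width per unit of t*.

What drives SE(β̂₁): larger n (here n = 15) → smaller SE; more residual scatter → larger SE.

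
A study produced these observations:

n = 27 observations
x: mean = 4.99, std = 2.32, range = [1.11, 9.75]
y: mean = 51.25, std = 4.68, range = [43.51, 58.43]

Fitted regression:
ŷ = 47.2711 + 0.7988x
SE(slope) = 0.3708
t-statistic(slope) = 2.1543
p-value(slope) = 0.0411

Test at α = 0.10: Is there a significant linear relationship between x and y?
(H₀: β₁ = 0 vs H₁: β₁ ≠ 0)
Reject H₀: p-value = 0.0411 < α = 0.10. The linear relationship is significant at the 10% level.

Hypothesis test for the slope coefficient:

H₀: β₁ = 0 (no linear relationship)
H₁: β₁ ≠ 0 (linear relationship exists)

Test statistic: t = β̂₁ / SE(β̂₁) = 0.7988 / 0.3708 = 2.1543

The p-value (0.0411) is the probability, under H₀, of a t-statistic at least as extreme as |t| = 2.1543 (two-sided, df = n − 2 = 25).

Decision rule: reject H₀ if p-value < α.
p-value = 0.0411 < α = 0.10 → reject H₀.

Conclusion: the linear association between x and y is significant at the 10% level.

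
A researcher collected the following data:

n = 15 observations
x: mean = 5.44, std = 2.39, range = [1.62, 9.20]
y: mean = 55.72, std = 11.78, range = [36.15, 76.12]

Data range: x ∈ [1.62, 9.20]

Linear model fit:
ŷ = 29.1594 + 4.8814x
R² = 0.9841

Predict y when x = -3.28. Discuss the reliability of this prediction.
ŷ = 13.1484, but this is extrapolation (below the data range [1.62, 9.20]) and may be unreliable.

Prediction calculation:
ŷ = 29.1594 + 4.8814 × (-3.28)
ŷ = 13.1484

Reliability:
- Data range: x ∈ [1.62, 9.20]
- Prediction point: x = -3.28 is 4.90 units below the observed range → this is EXTRAPOLATION, not interpolation

Why that matters here:
- There are no observations near this x to validate the fitted line there
- Real relationships often flatten, saturate, or turn nonlinear at extremes
- The linear relationship may not hold outside the observed range

Report the number if required, but flag clearly that it is an extrapolation.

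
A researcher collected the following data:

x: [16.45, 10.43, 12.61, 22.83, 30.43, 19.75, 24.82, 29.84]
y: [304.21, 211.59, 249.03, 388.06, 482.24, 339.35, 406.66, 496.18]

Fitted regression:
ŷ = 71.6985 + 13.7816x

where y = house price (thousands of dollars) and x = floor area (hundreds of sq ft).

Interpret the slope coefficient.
On average, house price is about 13.7816 thousand dollars higher for every extra hundred sq ft of floor area.

The slope coefficient β₁ = 13.7816 represents the marginal effect of floor area on house price.

Interpretation:
- Floor area up by 1 hundred sq ft → predicted house price increases by 13.7816 thousand dollars
- The effect is assumed constant over the observed range of x (linearity)
- The sign (+) gives the direction; the magnitude 13.7816 gives the size of the effect per hundred sq ft

(β₀ = 71.6985 is the fitted value at x = 0 and is not part of the slope interpretation.)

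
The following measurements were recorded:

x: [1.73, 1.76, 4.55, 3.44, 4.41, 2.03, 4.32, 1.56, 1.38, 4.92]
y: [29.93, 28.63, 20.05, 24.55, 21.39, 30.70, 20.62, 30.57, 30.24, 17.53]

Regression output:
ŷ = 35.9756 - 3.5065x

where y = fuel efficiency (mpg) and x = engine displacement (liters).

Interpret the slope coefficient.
An increase of one liter in engine displacement is associated with a 3.5065 mpg decrease in predicted fuel efficiency.

The slope β₁ = -3.5065 gives the rate at which the fitted fuel efficiency changes with engine displacement.

Interpretation:
- Engine displacement up by 1 liter → predicted fuel efficiency decreases by 3.5065 mpg
- The effect is assumed constant over the observed range of x (linearity)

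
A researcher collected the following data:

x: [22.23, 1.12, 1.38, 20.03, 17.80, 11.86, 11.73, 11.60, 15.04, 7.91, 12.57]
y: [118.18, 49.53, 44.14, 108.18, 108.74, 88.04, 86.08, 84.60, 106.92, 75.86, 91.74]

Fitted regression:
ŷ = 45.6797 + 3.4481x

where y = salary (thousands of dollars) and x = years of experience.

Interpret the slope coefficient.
For each additional year of experience, predicted salary increases by approximately 3.4481 thousand dollars.

The slope coefficient β₁ = 3.4481 represents the marginal effect of experience on salary.

Interpretation:
- Experience up by 1 year → predicted salary increases by 3.4481 thousand dollars
- This is a linear approximation: the same per-unit change is assumed across the whole observed x range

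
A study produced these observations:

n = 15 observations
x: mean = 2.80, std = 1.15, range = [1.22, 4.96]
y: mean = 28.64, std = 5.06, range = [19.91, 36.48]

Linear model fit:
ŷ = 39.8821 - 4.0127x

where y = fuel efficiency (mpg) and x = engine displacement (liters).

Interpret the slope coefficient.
For each additional liter of engine displacement, predicted fuel efficiency decreases by approximately 4.0127 mpg.

β₁ = -4.0127 is the change in predicted fuel efficiency (mpg) per additional liter of engine displacement.

Interpretation:
- Engine displacement up by 1 liter → predicted fuel efficiency decreases by 4.0127 mpg
- The effect is assumed constant over the observed range of x (linearity)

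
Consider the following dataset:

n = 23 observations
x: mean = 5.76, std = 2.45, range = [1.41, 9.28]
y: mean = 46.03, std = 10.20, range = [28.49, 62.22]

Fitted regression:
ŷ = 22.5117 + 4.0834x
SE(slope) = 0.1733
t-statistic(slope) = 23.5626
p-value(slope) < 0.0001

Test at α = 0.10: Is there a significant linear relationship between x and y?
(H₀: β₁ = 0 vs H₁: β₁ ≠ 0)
Since p-value < 0.0001 < α = 0.10, reject H₀ — the slope is significantly different from 0.

Hypothesis test for the slope coefficient:

H₀: β₁ = 0 (no linear relationship)
H₁: β₁ ≠ 0 (linear relationship exists)

Test statistic: t = β̂₁ / SE(β̂₁) = 4.0834 / 0.1733 = 23.5626

p < 0.0001: how often a slope estimate this far from 0 (in SE units) would arise by chance if β₁ were truly 0.

Decision rule: reject H₀ if p-value < α.
p-value < 0.0001 < α = 0.10 → reject H₀.

There is sufficient evidence at the 10% significance level to conclude that a linear relationship exists between x and y.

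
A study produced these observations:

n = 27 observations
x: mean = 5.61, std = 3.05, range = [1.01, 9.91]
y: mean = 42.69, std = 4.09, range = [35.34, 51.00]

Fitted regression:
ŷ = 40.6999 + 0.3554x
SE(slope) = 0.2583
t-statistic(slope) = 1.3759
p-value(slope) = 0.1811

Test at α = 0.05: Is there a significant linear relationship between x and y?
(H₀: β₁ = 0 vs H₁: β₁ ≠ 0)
p-value = 0.1811 ≥ α = 0.05, so we fail to reject H₀. The relationship is not significant.

Hypothesis test for the slope coefficient:

H₀: β₁ = 0 (no linear relationship)
H₁: β₁ ≠ 0 (linear relationship exists)

Test statistic: t = β̂₁ / SE(β̂₁) = 0.3554 / 0.2583 = 1.3759

The p-value (0.1811) is the probability, under H₀, of a t-statistic at least as extreme as |t| = 1.3759 (two-sided, df = n − 2 = 25).

Decision rule: reject H₀ if p-value < α.
p-value = 0.1811 ≥ α = 0.05 → fail to reject H₀.

Conclusion: the linear association between x and y is not significant at the 5% level.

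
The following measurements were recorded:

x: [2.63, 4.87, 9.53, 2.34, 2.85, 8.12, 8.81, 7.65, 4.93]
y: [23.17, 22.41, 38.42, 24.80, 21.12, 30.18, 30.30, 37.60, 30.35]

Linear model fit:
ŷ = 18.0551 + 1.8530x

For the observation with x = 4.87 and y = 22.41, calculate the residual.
Residual = -4.6692

The residual is the difference between the actual value and the predicted value:

Residual = y - ŷ

Step 1: Calculate predicted value
ŷ = 18.0551 + 1.8530 × 4.87
ŷ = 27.0792

Step 2: Calculate residual
Residual = 22.41 - 27.0792
Residual = -4.6692

Interpretation: the model overestimates the actual value by 4.6692 at this point (negative residual → observation lies below the fitted line).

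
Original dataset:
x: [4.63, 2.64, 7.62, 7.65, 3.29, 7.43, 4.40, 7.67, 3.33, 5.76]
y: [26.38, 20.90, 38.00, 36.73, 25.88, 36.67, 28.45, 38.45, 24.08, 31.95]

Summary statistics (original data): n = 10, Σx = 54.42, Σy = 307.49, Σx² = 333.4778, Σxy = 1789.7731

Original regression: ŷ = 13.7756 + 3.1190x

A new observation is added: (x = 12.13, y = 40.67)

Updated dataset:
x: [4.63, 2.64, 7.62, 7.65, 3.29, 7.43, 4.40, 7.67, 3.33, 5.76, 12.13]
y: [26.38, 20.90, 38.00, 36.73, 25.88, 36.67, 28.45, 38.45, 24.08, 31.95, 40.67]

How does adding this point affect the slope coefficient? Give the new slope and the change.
New slope β₁ = 2.2662 versus 3.1190 before: a change of -0.8528 (-27.3%).

x = 12.13 lies well outside the original x-range [2.64, 7.67] (x̄ ≈ 5.44), so this observation has high leverage and can move the slope substantially.

Step 1: Update the sums with the new point (n goes from 10 to 11)
Σx  = 54.42 + 12.13 = 66.55
Σy  = 307.49 + 40.67 = 348.16
Σx² = 333.4778 + 12.13² = 333.4778 + 147.1369 = 480.6147
Σxy = 1789.7731 + 12.13×40.67 = 1789.7731 + 493.3271 = 2283.1002

Step 2: Recompute the slope with b₁ = (nΣxy − ΣxΣy) / (nΣx² − (Σx)²)
Numerator   = 11×2283.1002 − 66.55×348.16 = 25114.1022 − 23170.0480 = 1944.0542
Denominator = 11×480.6147 − 66.55² = 5286.7617 − 4428.9025 = 857.8592
b₁(new) = 1944.0542 / 857.8592 = 2.2662

(Same formula on the original sums: (10×1789.7731 − 54.42×307.49) / (10×333.4778 − 54.42²) = 1164.1252 / 373.2416 = 3.1190, matching the given fit.)

Step 3: Change in slope
Δβ₁ = 2.2662 − 3.1190 = -0.8528
Relative change = -0.8528 / 3.1190 × 100% = -27.3%
→ the slope decreases when the point is added.

Because the point sits below the extension of the original line at a high-leverage x, it tilts the fit down.
In practice: examine leverage (hᵢ) and Cook's distance rather than deleting it automatically.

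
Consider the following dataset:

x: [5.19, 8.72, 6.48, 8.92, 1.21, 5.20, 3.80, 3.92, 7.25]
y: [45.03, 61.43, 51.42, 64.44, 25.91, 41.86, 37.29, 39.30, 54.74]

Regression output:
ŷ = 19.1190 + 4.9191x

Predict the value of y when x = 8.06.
ŷ = 58.7669

x = 8.06 lies inside the observed range [1.21, 8.92], so the fitted equation applies directly:

ŷ = 19.1190 + 4.9191 × 8.06
ŷ = 19.1190 + 39.6479
ŷ = 58.7669

This is the fitted mean response at that x — an individual observation would come with a wider prediction interval.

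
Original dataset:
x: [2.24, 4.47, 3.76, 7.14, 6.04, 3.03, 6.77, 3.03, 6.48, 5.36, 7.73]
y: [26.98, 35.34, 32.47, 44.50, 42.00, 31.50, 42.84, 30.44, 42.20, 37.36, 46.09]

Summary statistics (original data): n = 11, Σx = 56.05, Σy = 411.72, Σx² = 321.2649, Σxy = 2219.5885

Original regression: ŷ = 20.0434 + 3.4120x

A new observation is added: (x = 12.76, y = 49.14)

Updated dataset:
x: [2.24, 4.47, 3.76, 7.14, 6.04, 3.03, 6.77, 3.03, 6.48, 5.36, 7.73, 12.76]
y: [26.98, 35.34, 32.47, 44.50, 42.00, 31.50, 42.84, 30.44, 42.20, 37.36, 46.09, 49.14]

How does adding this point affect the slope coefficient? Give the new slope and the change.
The slope changes from 3.4120 to 2.2786 (change of -1.1334, or -33.2%).

The new point has HIGH LEVERAGE: x = 12.76 is far from the original mean x̄ = 56.05/11 ≈ 5.10 (original range [2.24, 7.73]).

Step 1: Update the sums with the new point (n goes from 11 to 12)
Σx  = 56.05 + 12.76 = 68.81
Σy  = 411.72 + 49.14 = 460.86
Σx² = 321.2649 + 12.76² = 321.2649 + 162.8176 = 484.0825
Σxy = 2219.5885 + 12.76×49.14 = 2219.5885 + 627.0264 = 2846.6149

Step 2: Recompute the slope with b₁ = (nΣxy − ΣxΣy) / (nΣx² − (Σx)²)
Numerator   = 12×2846.6149 − 68.81×460.86 = 34159.3788 − 31711.7766 = 2447.6022
Denominator = 12×484.0825 − 68.81² = 5808.9900 − 4734.8161 = 1074.1739
b₁(new) = 2447.6022 / 1074.1739 = 2.2786

(Same formula on the original sums: (11×2219.5885 − 56.05×411.72) / (11×321.2649 − 56.05²) = 1338.5675 / 392.3114 = 3.4120, matching the given fit.)

Step 3: Change in slope
Δβ₁ = 2.2786 − 3.4120 = -1.1334
Relative change = -1.1334 / 3.4120 × 100% = -33.2%
→ the slope decreases when the point is added.

Because the point sits below the extension of the original line at a high-leverage x, it tilts the fit down.
In practice: examine leverage (hᵢ) and Cook's distance rather than deleting it automatically.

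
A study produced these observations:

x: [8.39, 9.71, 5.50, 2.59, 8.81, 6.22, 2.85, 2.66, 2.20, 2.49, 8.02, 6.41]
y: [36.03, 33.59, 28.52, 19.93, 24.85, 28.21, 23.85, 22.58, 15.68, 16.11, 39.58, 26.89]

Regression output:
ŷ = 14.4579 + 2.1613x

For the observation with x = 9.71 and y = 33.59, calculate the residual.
Residual = -1.8541

The residual is the difference between the actual value and the predicted value:

Residual = y - ŷ

Step 1: Calculate predicted value
ŷ = 14.4579 + 2.1613 × 9.71
ŷ = 35.4441

Step 2: Calculate residual
Residual = 33.59 - 35.4441
Residual = -1.8541

The residual is negative, so the observed y = 33.59 sits below the regression line (the line overestimates it by 1.8541).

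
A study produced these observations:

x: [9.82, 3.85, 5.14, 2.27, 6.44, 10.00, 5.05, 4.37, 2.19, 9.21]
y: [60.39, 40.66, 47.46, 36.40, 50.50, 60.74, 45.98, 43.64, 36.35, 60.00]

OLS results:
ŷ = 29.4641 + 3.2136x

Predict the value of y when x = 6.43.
ŷ = 50.1275

Plug x = 6.43 into the fitted line:

ŷ = 29.4641 + 3.2136 × 6.43
ŷ = 29.4641 + 20.6634
ŷ = 50.1275

This is a point prediction; actual observations scatter around it by roughly the residual standard deviation.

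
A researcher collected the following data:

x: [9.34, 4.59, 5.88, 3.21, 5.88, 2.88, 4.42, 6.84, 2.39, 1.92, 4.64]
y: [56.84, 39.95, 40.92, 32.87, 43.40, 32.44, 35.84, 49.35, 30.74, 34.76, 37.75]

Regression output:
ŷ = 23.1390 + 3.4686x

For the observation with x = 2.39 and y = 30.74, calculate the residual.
Residual = -0.6890

The residual is the difference between the actual value and the predicted value:

Residual = y - ŷ

Step 1: Calculate predicted value
ŷ = 23.1390 + 3.4686 × 2.39
ŷ = 31.4290

Step 2: Calculate residual
Residual = 30.74 - 31.4290
Residual = -0.6890

Sign check: y < ŷ, so the point is below the line and the fit overestimates here.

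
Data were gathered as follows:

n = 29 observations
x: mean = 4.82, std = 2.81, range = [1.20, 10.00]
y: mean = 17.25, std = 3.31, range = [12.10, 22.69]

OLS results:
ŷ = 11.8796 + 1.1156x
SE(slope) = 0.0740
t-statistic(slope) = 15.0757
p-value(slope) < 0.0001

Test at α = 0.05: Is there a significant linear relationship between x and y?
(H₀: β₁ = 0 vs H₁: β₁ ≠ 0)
Reject H₀: p-value < 0.0001 < α = 0.05. The linear relationship is significant at the 5% level.

Hypothesis test for the slope coefficient:

H₀: β₁ = 0 (no linear relationship)
H₁: β₁ ≠ 0 (linear relationship exists)

Test statistic: t = β̂₁ / SE(β̂₁) = 1.1156 / 0.0740 = 15.0757

The p-value (<0.0001) is the probability, under H₀, of a t-statistic at least as extreme as |t| = 15.0757 (two-sided, df = n − 2 = 27).

Decision rule: reject H₀ if p-value < α.
p-value < 0.0001 < α = 0.05 → reject H₀.

At α = 0.05 the data do provide convincing evidence of a nonzero slope.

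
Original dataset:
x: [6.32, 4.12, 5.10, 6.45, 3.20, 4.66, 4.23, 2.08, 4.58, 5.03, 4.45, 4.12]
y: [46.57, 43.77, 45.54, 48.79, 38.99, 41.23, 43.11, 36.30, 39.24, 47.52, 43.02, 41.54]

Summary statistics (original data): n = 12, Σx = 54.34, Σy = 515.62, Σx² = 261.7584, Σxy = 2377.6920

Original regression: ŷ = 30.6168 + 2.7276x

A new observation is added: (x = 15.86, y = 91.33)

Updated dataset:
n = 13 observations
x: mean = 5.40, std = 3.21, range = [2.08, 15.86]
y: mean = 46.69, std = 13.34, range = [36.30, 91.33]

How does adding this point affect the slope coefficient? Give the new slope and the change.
Adding the point moves β₁ from 2.7276 to 4.0878, i.e. it increases by 1.3602 (+49.9%).

x = 15.86 lies well outside the original x-range [2.08, 6.45] (x̄ ≈ 4.53), so this observation has high leverage and can move the slope substantially.

Step 1: Update the sums with the new point (n goes from 12 to 13)
Σx  = 54.34 + 15.86 = 70.20
Σy  = 515.62 + 91.33 = 606.95
Σx² = 261.7584 + 15.86² = 261.7584 + 251.5396 = 513.2980
Σxy = 2377.6920 + 15.86×91.33 = 2377.6920 + 1448.4938 = 3826.1858

Step 2: Recompute the slope with b₁ = (nΣxy − ΣxΣy) / (nΣx² − (Σx)²)
Numerator   = 13×3826.1858 − 70.20×606.95 = 49740.4154 − 42607.8900 = 7132.5254
Denominator = 13×513.2980 − 70.20² = 6672.8740 − 4928.0400 = 1744.8340
b₁(new) = 7132.5254 / 1744.8340 = 4.0878

(Same formula on the original sums: (12×2377.6920 − 54.34×515.62) / (12×261.7584 − 54.34²) = 513.5132 / 188.2652 = 2.7276, matching the given fit.)

Step 3: Change in slope
Δβ₁ = 4.0878 − 2.7276 = +1.3602
Relative change = +1.3602 / 2.7276 × 100% = +49.9%
→ the slope increases when the point is added.

A high-leverage point only changes the slope if it is off the original line; here y = 91.33 is above the original trend, so the slope increases.
In practice: refit with and without it and report both if conclusions differ; investigate whether it comes from the same population as the rest of the sample.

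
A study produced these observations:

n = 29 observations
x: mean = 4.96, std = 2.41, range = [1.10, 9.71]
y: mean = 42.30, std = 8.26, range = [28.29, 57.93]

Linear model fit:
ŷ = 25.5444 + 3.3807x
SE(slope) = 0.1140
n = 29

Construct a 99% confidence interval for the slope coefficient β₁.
The 99% CI for β₁ is (3.0648, 3.6966)

Confidence interval for the slope:

The 99% CI for β₁ is: β̂₁ ± t*(α/2, n-2) × SE(β̂₁)

Step 1: Find critical t-value
- Confidence level = 0.99
- Degrees of freedom = n - 2 = 29 - 2 = 27
- t*(α/2, 27) = 2.7707

Step 2: Calculate margin of error
Margin = 2.7707 × 0.1140 = 0.3159

Step 3: Construct interval
CI = 3.3807 ± 0.3159
CI = (3.0648, 3.6966)

Interpretation: intervals built this way capture the true β₁ in 99% of repeated samples; here the plausible range for the per-unit effect of x on y is 3.0648 to 3.6966.
Both endpoints are positive, so the data support a genuinely positive slope at this confidence level.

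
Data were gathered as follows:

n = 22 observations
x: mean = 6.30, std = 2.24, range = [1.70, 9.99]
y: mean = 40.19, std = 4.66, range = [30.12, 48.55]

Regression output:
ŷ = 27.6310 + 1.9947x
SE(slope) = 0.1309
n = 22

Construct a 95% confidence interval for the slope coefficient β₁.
The 95% CI for β₁ is (1.7216, 2.2678)

Confidence interval for the slope:

The 95% CI for β₁ is: β̂₁ ± t*(α/2, n-2) × SE(β̂₁)

Step 1: Find critical t-value
- Confidence level = 0.95
- Degrees of freedom = n - 2 = 22 - 2 = 20
- t*(α/2, 20) = 2.0860

Step 2: Calculate margin of error
Margin = 2.0860 × 0.1309 = 0.2731

Step 3: Construct interval
CI = 1.9947 ± 0.2731
CI = (1.7216, 2.2678)

Interpretation: We are 95% confident that the true slope β₁ lies between 1.7216 and 2.2678.
The interval does not include 0, suggesting a significant linear relationship.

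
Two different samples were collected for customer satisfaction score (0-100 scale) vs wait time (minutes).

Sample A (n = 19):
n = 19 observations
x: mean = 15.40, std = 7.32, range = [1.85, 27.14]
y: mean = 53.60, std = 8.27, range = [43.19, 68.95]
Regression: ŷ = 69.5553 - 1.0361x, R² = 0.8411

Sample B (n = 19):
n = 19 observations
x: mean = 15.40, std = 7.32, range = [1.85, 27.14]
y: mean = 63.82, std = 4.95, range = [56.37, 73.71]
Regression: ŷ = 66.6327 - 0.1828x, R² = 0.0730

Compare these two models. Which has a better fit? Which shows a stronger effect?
Model A has the better fit (R² = 0.8411 vs 0.0730). Model A shows the stronger effect (|β₁| = 1.0361 vs 0.1828).

Model Comparison:

Fit — compare R²:
- Model A: R² = 0.8411 → 84.11% of variance in satisfaction score explained
- Model B: R² = 0.0730 → 7.30% of variance in satisfaction score explained
- 0.8411 > 0.0730 → Model A has the better fit

Which has the larger per-minute effect? (|β₁|)
- Model A: β₁ = -1.0361 → predicted satisfaction score falls 1.0361 points per additional minute of wait time
- Model B: β₁ = -0.1828 → predicted satisfaction score falls 0.1828 points per additional minute of wait time
- |-1.0361| > |-0.1828| → Model A shows the stronger marginal effect

Note: A steeper slope doesn't make a better model if the scatter around the line is large.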